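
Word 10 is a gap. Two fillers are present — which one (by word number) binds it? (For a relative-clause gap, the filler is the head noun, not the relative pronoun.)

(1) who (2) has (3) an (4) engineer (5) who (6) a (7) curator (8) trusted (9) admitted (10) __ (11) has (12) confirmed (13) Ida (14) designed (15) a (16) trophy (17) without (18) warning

1

The marked gap is the subject of "confirmed".
Its filler is the fronted wh-phrase "who", at word 1.
(The other dependency links word 4 to a gap after word 8.)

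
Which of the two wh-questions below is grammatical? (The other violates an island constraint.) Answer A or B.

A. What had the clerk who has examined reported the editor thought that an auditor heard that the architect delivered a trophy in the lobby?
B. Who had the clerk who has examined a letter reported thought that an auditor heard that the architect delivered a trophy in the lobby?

B

In A, the wh-phrase is extracted from inside a complex-NP island (relative clause) (introduced by "who"), which blocks movement.
In B, the extraction path crosses only that-complement boundaries, which are transparent.
So B is grammatical.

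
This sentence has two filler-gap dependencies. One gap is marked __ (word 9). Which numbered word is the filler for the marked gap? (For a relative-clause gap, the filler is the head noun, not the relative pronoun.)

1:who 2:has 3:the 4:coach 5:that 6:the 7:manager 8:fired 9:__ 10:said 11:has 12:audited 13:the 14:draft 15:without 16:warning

4

The marked gap is inside the relative clause, the direct object of "fired".
Its filler is the head noun "coach" (via "that"), at word 4.
(The other dependency links word 1 to a gap after word 10.)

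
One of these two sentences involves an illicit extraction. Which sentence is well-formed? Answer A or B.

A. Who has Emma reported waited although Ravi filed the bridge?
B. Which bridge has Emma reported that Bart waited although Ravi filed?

In B, the wh-phrase is extracted from inside an adjunct island (introduced by "although"), which blocks movement.
In A, the extraction path crosses only that-complement boundaries, which are transparent.
So A is grammatical.

A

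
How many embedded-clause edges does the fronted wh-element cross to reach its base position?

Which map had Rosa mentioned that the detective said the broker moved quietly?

"which map" is extracted from the object of "moved".
Boundaries crossed, outermost first: [that], [Ø] — 2 in total.

2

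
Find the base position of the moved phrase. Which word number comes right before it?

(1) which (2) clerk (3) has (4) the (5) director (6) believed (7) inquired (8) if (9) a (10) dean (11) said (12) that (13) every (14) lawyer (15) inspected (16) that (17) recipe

6

The displaced element is "which clerk" (word 2).
It is linked across 1 clause boundary (Ø).
It functions as the subject of "inquired", so the gap sits immediately after word 6 ("believed").
Base order: The director has believed that which clerk inquired if a dean said that every lawyer inspected that recipe.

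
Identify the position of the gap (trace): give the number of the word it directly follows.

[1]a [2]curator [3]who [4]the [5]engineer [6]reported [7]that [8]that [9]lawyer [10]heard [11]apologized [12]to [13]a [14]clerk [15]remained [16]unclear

10

The displaced element is "a curator" (word 2).
It is linked across 2 clause boundaries (that → Ø).
It functions as the subject of "apologized", so the gap sits immediately after word 10 ("heard").
Base order: The engineer reported that that lawyer heard a curator apologized to a clerk.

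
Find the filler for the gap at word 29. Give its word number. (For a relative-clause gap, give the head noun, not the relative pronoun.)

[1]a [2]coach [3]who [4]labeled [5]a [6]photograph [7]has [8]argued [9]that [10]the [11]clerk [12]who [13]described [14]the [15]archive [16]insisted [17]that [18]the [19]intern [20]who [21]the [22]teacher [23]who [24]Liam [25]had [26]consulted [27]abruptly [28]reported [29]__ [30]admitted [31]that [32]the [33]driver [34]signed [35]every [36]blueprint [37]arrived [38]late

The gap at 29 is the subject of "admitted", inside a relative clause.
The relative pronoun is "who" (word 20); it is bound by the head noun immediately before it.
Its filler is the head noun "intern", at word 19.

19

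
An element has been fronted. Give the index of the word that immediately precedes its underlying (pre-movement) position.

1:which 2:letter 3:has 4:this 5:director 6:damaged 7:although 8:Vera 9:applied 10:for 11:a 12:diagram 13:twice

The displaced element is "which letter" (word 2).
It functions as the direct object of "damaged", so the gap sits immediately after word 6 ("damaged").
Base order: This director has damaged which letter although Vera applied for a diagram twice.

6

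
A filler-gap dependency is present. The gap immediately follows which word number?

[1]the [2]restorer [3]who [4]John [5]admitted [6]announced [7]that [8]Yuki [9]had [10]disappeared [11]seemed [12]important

5

The displaced element is "the restorer" (word 2).
It is linked across 1 clause boundary (Ø).
It functions as the subject of "announced", so the gap sits immediately after word 5 ("admitted").
Base order: John admitted that the restorer announced that Yuki had disappeared.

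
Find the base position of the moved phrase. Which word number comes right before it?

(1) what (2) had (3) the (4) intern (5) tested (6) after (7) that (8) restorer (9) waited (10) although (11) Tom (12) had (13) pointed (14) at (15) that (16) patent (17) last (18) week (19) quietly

5

The displaced element is "what" (word 1).
It functions as the direct object of "tested", so the gap sits immediately after word 5 ("tested").
Base order: The intern had tested what after that restorer waited although Tom had pointed at that patent last week quietly.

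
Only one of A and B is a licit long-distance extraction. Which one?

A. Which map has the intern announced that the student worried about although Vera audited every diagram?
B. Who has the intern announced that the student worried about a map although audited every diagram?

In B, the wh-phrase is extracted from inside an adjunct island (introduced by "although"), which blocks movement.
In A, the extraction path crosses only that-complement boundaries, which are transparent.
So A is grammatical.

A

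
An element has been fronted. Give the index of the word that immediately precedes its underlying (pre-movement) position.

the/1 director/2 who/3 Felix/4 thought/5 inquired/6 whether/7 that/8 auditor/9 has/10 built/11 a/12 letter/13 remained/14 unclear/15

5

The displaced element is "the director" (word 2).
It is linked across 1 clause boundary (Ø).
It functions as the subject of "inquired", so the gap sits immediately after word 5 ("thought").
Base order: Felix thought that the director inquired whether that auditor has built a letter.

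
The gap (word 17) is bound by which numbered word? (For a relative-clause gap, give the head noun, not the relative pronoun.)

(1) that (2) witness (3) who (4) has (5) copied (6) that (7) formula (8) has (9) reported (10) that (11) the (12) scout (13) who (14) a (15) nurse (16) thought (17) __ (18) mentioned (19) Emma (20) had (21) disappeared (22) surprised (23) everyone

The gap at 17 is the subject of "mentioned", inside a relative clause.
The relative pronoun is "who" (word 13); it is bound by the head noun immediately before it.
Its filler is the head noun "scout", at word 12.

12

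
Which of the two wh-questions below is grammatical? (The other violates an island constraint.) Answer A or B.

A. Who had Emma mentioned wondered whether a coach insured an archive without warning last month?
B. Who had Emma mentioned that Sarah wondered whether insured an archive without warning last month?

A

In B, the wh-phrase is extracted from inside a wh-island (introduced by "whether"), which blocks movement.
In A, the extraction path crosses only that-complement boundaries, which are transparent.
So A is grammatical.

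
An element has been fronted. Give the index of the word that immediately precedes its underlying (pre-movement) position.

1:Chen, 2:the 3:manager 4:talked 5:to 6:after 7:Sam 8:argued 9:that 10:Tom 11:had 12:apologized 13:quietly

5

The displaced element is "Chen" (word 1).
It functions as the object of the preposition "to" of "talked", so the gap sits immediately after word 5 ("to").
Base order: The manager talked to Chen after Sam argued that Tom had apologized quietly.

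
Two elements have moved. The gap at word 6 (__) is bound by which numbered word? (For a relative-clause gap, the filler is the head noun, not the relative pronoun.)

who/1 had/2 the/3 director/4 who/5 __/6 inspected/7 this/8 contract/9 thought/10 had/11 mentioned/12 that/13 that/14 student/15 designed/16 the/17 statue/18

4

The marked gap is inside the relative clause, the subject of "inspected".
Its filler is the head noun "director" (via "who"), at word 4.
(The other dependency links word 1 to a gap after word 10.)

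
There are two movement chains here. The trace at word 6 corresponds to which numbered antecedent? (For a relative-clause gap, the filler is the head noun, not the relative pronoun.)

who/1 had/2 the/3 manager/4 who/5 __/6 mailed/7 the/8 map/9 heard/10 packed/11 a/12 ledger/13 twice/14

The marked gap is inside the relative clause, the subject of "mailed".
Its filler is the head noun "manager" (via "who"), at word 4.
(The other dependency links word 1 to a gap after word 10.)

4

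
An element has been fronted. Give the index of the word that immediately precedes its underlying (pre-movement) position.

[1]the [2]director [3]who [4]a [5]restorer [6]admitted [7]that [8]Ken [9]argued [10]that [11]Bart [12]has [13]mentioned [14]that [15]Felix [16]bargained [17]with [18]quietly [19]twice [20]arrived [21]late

17

The displaced element is "the director" (word 2).
It is linked across 3 clause boundaries (that → that → that).
It functions as the object of the preposition "with" of "bargained", so the gap sits immediately after word 17 ("with").
Base order: A restorer admitted that Ken argued that Bart has mentioned that Felix bargained with the director quietly twice.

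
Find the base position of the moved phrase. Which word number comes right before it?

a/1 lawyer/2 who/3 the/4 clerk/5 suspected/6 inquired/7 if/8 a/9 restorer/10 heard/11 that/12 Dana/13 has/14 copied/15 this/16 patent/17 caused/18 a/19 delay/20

The displaced element is "a lawyer" (word 2).
It is linked across 1 clause boundary (Ø).
It functions as the subject of "inquired", so the gap sits immediately after word 6 ("suspected").
Base order: The clerk suspected that a lawyer inquired if a restorer heard that Dana has copied this patent.

6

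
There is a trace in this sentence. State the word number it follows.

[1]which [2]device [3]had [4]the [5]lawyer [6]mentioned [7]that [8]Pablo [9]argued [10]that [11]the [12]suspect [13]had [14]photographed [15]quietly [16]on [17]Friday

The displaced element is "which device" (word 2).
It is linked across 2 clause boundaries (that → that).
It functions as the direct object of "photographed", so the gap sits immediately after word 14 ("photographed").
Base order: The lawyer had mentioned that Pablo argued that the suspect had photographed which device quietly on Friday.

14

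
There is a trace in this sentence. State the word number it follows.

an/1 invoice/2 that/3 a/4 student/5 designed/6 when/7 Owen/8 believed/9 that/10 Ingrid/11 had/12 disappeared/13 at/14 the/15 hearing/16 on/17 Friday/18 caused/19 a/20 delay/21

The displaced element is "an invoice" (word 2).
It functions as the direct object of "designed", so the gap sits immediately after word 6 ("designed").
Base order: A student designed an invoice when Owen believed that Ingrid had disappeared at the hearing on Friday.

6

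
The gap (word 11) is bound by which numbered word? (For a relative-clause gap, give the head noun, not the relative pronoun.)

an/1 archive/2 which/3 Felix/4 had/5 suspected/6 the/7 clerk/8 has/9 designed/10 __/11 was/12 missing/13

The gap at 11 is the object of "designed", inside a relative clause.
The relative pronoun is "which" (word 3); it is bound by the head noun immediately before it.
Its filler is the head noun "archive", at word 2.

2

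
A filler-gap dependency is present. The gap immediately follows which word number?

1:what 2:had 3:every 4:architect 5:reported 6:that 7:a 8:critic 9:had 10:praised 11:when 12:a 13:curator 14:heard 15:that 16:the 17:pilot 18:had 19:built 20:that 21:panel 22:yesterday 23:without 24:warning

The displaced element is "what" (word 1).
It is linked across 1 clause boundary (that).
It functions as the direct object of "praised", so the gap sits immediately after word 10 ("praised").
Base order: Every architect had reported that a critic had praised what when a curator heard that the pilot had built that panel yesterday without warning.

10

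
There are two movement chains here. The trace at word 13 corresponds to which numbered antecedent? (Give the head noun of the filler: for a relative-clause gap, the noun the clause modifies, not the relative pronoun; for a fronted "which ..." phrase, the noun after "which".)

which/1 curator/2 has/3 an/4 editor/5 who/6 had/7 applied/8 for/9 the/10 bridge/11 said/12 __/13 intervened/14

The marked gap is the subject of "intervened".
Its filler is the fronted wh-phrase "which curator", at word 2.
(The other dependency links word 5 to a gap after word 6.)

2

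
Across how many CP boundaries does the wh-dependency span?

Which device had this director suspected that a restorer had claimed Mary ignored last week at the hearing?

2

"which device" is extracted from the object of "ignored".
Boundaries crossed, outermost first: [that], [Ø] — 2 in total.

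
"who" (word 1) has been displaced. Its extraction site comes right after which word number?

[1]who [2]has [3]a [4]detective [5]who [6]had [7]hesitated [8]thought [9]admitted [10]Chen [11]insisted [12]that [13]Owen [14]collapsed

8

The displaced element is "who" (word 1).
It is linked across 1 clause boundary (Ø).
It functions as the subject of "admitted", so the gap sits immediately after word 8 ("thought").
Base order: A detective who had hesitated has thought who admitted Chen insisted that Owen collapsed.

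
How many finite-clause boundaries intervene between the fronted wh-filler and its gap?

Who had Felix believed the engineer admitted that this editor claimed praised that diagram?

"who" is extracted from the subject of "praised".
Boundaries crossed, outermost first: [Ø], [that], [Ø] — 3 in total.

3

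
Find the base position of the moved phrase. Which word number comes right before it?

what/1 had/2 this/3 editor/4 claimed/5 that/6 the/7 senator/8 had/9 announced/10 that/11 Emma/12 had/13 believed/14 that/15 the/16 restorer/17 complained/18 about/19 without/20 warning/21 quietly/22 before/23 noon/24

The displaced element is "what" (word 1).
It is linked across 3 clause boundaries (that → that → that).
It functions as the object of the preposition "about" of "complained", so the gap sits immediately after word 19 ("about").
Base order: This editor had claimed that the senator had announced that Emma had believed that the restorer complained about what without warning quietly before noon.

19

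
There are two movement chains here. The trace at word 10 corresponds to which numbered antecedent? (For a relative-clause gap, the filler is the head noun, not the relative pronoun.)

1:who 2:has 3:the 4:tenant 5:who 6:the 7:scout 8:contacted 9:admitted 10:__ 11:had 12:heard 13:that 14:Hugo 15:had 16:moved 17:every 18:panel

1

The marked gap is the subject of "heard".
Its filler is the fronted wh-phrase "who", at word 1.
(The other dependency links word 4 to a gap after word 8.)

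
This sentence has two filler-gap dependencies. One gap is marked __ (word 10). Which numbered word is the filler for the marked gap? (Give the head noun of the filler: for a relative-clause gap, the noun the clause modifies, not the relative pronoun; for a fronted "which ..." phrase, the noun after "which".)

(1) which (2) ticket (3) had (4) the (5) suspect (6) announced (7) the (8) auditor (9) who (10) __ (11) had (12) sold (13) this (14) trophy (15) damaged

8

The marked gap is inside the relative clause, the subject of "sold".
Its filler is the head noun "auditor" (via "who"), at word 8.
(The other dependency links word 2 to a gap after word 15.)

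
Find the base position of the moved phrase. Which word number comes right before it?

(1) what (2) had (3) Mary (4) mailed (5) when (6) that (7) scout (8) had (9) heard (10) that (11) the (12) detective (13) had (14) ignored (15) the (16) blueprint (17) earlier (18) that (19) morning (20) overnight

4

The displaced element is "what" (word 1).
It functions as the direct object of "mailed", so the gap sits immediately after word 4 ("mailed").
Base order: Mary had mailed what when that scout had heard that the detective had ignored the blueprint earlier that morning overnight.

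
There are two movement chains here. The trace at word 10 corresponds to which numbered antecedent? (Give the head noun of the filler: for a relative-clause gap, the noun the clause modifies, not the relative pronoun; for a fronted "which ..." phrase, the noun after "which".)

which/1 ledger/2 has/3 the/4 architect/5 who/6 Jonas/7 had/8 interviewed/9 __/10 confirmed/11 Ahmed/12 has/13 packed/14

5

The marked gap is inside the relative clause, the direct object of "interviewed".
Its filler is the head noun "architect" (via "who"), at word 5.
(The other dependency links word 2 to a gap after word 14.)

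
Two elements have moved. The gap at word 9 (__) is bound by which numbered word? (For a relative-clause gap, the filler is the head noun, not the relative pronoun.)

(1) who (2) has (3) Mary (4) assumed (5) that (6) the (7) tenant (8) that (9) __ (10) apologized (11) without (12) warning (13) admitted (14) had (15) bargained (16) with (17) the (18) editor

The marked gap is inside the relative clause, the subject of "apologized".
Its filler is the head noun "tenant" (via "that"), at word 7.
(The other dependency links word 1 to a gap after word 13.)

7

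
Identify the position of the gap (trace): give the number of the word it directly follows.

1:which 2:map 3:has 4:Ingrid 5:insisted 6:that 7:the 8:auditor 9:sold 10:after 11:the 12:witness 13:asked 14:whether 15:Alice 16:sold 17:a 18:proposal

The displaced element is "which map" (word 2).
It is linked across 1 clause boundary (that).
It functions as the direct object of "sold", so the gap sits immediately after word 9 ("sold").
Base order: Ingrid has insisted that the auditor sold which map after the witness asked whether Alice sold a proposal.

9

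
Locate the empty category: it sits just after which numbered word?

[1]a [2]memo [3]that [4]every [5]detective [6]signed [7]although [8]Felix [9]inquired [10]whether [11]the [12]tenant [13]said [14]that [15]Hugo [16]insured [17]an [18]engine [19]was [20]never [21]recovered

6

The displaced element is "a memo" (word 2).
It functions as the direct object of "signed", so the gap sits immediately after word 6 ("signed").
Base order: Every detective signed a memo although Felix inquired whether the tenant said that Hugo insured an engine.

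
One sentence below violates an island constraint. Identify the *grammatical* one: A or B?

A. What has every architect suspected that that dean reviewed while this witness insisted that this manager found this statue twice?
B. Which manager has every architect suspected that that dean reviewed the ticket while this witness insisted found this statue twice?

A

In B, the wh-phrase is extracted from inside an adjunct island (introduced by "while"), which blocks movement.
In A, the extraction path crosses only that-complement boundaries, which are transparent.
So A is grammatical.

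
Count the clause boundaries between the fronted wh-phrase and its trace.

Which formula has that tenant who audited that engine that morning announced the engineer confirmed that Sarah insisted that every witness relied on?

"which formula" is extracted from the PP object of "relied".
Boundaries crossed, outermost first: [Ø], [that], [that] — 3 in total.

3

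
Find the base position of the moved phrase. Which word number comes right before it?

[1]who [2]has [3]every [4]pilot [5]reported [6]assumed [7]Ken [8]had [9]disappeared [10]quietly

5

The displaced element is "who" (word 1).
It is linked across 1 clause boundary (Ø).
It functions as the subject of "assumed", so the gap sits immediately after word 5 ("reported").
Base order: Every pilot has reported that who assumed Ken had disappeared quietly.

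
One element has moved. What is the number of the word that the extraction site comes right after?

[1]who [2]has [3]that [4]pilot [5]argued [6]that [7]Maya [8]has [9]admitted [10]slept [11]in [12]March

9

The displaced element is "who" (word 1).
It is linked across 2 clause boundaries (that → Ø).
It functions as the subject of "slept", so the gap sits immediately after word 9 ("admitted").
Base order: That pilot has argued that Maya has admitted who slept in March.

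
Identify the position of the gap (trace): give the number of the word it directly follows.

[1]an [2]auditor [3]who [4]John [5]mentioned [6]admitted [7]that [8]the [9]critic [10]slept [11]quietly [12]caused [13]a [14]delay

The displaced element is "an auditor" (word 2).
It is linked across 1 clause boundary (Ø).
It functions as the subject of "admitted", so the gap sits immediately after word 5 ("mentioned").
Base order: John mentioned an auditor admitted that the critic slept quietly.

5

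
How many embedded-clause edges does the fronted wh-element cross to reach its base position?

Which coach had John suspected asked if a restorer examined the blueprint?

"which coach" is extracted from the subject of "asked".
Boundaries crossed, outermost first: [Ø] — 1 in total.

1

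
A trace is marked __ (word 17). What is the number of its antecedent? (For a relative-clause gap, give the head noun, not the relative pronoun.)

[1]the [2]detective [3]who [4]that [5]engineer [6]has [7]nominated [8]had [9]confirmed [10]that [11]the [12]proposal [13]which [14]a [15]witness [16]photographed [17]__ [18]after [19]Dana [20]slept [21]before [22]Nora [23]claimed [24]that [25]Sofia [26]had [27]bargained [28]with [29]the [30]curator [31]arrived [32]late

The gap at 17 is the object of "photographed", inside a relative clause.
The relative pronoun is "which" (word 13); it is bound by the head noun immediately before it.
Its filler is the head noun "proposal", at word 12.

12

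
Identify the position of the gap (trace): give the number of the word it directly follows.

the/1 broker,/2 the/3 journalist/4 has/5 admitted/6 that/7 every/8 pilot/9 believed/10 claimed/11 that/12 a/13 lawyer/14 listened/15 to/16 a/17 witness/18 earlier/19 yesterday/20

10

The displaced element is "the broker" (word 2).
It is linked across 2 clause boundaries (that → Ø).
It functions as the subject of "claimed", so the gap sits immediately after word 10 ("believed").
Base order: The journalist has admitted that every pilot believed that the broker claimed that a lawyer listened to a witness earlier yesterday.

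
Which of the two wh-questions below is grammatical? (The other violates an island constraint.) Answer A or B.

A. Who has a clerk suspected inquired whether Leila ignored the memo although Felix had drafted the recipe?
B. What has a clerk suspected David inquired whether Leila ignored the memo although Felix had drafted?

In B, the wh-phrase is extracted from inside a wh-island (introduced by "whether"), which blocks movement.
In A, the extraction path crosses only that-complement boundaries, which are transparent.
So A is grammatical.

A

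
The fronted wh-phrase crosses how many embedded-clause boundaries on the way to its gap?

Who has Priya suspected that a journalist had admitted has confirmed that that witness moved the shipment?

2

"who" is extracted from the subject of "confirmed".
Boundaries crossed, outermost first: [that], [Ø] — 2 in total.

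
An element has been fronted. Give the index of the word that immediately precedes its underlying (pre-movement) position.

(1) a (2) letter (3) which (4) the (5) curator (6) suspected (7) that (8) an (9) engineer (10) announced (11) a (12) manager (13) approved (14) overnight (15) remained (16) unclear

The displaced element is "a letter" (word 2).
It is linked across 2 clause boundaries (that → Ø).
It functions as the direct object of "approved", so the gap sits immediately after word 13 ("approved").
Base order: The curator suspected that an engineer announced a manager approved a letter overnight.

13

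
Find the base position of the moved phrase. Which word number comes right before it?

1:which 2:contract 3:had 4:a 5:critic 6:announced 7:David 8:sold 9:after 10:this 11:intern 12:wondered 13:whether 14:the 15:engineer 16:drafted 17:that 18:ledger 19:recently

The displaced element is "which contract" (word 2).
It is linked across 1 clause boundary (Ø).
It functions as the direct object of "sold", so the gap sits immediately after word 8 ("sold").
Base order: A critic had announced David sold which contract after this intern wondered whether the engineer drafted that ledger recently.

8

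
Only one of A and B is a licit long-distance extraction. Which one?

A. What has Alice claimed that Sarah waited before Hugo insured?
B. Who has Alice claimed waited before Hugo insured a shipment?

B

In A, the wh-phrase is extracted from inside an adjunct island (introduced by "before"), which blocks movement.
In B, the extraction path crosses only that-complement boundaries, which are transparent.
So B is grammatical.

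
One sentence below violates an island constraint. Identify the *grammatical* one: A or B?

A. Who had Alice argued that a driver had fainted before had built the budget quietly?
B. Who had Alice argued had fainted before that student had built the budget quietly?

B

In A, the wh-phrase is extracted from inside an adjunct island (introduced by "before"), which blocks movement.
In B, the extraction path crosses only that-complement boundaries, which are transparent.
So B is grammatical.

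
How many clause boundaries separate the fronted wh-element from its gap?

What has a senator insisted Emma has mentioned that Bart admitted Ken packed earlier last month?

"what" is extracted from the object of "packed".
Boundaries crossed, outermost first: [Ø], [that], [Ø] — 3 in total.

3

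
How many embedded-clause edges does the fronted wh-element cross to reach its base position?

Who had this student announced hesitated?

1

"who" is extracted from the subject of "hesitated".
Boundaries crossed, outermost first: [Ø] — 1 in total.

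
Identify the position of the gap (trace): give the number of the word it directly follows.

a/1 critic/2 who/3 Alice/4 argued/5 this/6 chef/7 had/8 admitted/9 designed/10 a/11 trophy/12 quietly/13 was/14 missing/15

The displaced element is "a critic" (word 2).
It is linked across 2 clause boundaries (Ø → Ø).
It functions as the subject of "designed", so the gap sits immediately after word 9 ("admitted").
Base order: Alice argued this chef had admitted that a critic designed a trophy quietly.

9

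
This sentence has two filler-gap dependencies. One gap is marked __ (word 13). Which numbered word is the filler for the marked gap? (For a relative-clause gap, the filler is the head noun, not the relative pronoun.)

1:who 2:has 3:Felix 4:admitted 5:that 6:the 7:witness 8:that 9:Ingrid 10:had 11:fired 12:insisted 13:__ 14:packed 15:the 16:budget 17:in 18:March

The marked gap is the subject of "packed".
Its filler is the fronted wh-phrase "who", at word 1.
(The other dependency links word 7 to a gap after word 11.)

1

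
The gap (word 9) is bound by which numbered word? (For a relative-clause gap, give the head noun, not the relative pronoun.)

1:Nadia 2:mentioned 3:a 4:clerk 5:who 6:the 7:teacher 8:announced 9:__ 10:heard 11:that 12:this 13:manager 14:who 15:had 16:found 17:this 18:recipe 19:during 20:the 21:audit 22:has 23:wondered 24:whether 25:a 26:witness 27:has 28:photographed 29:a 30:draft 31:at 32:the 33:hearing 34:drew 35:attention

The gap at 9 is the subject of "heard", inside a relative clause.
The relative pronoun is "who" (word 5); it is bound by the head noun immediately before it.
Its filler is the head noun "clerk", at word 4.

4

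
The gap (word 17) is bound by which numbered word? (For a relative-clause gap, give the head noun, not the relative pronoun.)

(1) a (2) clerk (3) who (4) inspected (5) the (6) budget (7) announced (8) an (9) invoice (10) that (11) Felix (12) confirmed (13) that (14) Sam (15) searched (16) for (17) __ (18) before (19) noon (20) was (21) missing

9

The gap at 17 is the prepositional object of "searched", inside a relative clause.
The relative pronoun is "that" (word 10); it is bound by the head noun immediately before it.
Its filler is the head noun "invoice", at word 9.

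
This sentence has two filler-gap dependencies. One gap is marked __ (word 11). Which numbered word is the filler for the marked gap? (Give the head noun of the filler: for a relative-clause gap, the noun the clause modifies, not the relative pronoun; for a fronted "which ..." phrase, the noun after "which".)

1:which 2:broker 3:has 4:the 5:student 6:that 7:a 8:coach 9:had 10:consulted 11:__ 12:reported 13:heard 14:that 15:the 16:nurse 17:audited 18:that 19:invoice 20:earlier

5

The marked gap is inside the relative clause, the direct object of "consulted".
Its filler is the head noun "student" (via "that"), at word 5.
(The other dependency links word 2 to a gap after word 12.)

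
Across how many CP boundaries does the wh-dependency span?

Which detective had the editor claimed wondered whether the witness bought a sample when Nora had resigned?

1

"which detective" is extracted from the subject of "wondered".
Boundaries crossed, outermost first: [Ø] — 1 in total.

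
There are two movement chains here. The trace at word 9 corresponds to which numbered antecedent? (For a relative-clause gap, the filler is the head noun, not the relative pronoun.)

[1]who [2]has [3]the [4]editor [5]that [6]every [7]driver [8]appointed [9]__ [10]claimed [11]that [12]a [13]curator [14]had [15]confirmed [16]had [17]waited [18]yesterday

The marked gap is inside the relative clause, the direct object of "appointed".
Its filler is the head noun "editor" (via "that"), at word 4.
(The other dependency links word 1 to a gap after word 15.)

4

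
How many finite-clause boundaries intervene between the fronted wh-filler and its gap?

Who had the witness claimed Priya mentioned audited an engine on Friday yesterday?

"who" is extracted from the subject of "audited".
Boundaries crossed, outermost first: [Ø], [Ø] — 2 in total.

2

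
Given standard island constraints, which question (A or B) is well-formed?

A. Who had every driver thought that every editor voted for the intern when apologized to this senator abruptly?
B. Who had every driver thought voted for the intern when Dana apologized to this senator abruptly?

In A, the wh-phrase is extracted from inside an adjunct island (introduced by "when"), which blocks movement.
In B, the extraction path crosses only that-complement boundaries, which are transparent.
So B is grammatical.

B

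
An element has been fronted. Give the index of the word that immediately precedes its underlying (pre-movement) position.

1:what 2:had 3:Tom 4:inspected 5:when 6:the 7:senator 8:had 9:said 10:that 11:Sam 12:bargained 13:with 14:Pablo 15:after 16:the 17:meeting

4

The displaced element is "what" (word 1).
It functions as the direct object of "inspected", so the gap sits immediately after word 4 ("inspected").
Base order: Tom had inspected what when the senator had said that Sam bargained with Pablo after the meeting.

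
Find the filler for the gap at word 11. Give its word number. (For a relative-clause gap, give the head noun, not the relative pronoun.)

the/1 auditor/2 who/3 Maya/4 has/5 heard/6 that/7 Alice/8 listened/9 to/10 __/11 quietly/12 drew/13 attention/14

The gap at 11 is the prepositional object of "listened", inside a relative clause.
The relative pronoun is "who" (word 3); it is bound by the head noun immediately before it.
Its filler is the head noun "auditor", at word 2.

2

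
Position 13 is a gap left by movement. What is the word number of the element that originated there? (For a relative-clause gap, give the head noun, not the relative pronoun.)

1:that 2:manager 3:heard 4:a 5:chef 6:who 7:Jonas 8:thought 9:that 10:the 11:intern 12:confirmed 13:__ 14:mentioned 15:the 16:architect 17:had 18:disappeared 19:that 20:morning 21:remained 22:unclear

The gap at 13 is the subject of "mentioned", inside a relative clause.
The relative pronoun is "who" (word 6); it is bound by the head noun immediately before it.
Its filler is the head noun "chef", at word 5.

5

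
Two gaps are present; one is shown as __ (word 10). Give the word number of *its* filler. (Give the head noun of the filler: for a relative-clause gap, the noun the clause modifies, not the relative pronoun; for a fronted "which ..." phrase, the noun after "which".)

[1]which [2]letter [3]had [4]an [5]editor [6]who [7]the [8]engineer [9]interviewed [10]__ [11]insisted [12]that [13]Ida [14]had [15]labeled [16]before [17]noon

5

The marked gap is inside the relative clause, the direct object of "interviewed".
Its filler is the head noun "editor" (via "who"), at word 5.
(The other dependency links word 2 to a gap after word 15.)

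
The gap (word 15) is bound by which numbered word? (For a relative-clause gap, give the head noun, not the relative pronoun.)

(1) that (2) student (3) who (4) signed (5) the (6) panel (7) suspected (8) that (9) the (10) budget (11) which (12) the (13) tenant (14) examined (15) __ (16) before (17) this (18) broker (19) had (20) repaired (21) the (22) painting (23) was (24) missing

The gap at 15 is the object of "examined", inside a relative clause.
The relative pronoun is "which" (word 11); it is bound by the head noun immediately before it.
Its filler is the head noun "budget", at word 10.

10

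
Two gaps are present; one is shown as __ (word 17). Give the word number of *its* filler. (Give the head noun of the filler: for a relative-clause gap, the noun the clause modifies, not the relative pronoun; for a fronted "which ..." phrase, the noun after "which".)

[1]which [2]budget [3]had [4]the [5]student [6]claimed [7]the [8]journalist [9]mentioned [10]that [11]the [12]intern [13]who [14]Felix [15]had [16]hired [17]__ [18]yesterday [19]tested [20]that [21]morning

The marked gap is inside the relative clause, the direct object of "hired".
Its filler is the head noun "intern" (via "who"), at word 12.
(The other dependency links word 2 to a gap after word 19.)

12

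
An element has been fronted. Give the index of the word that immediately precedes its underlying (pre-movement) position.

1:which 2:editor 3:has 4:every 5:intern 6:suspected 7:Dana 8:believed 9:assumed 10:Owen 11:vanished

8

The displaced element is "which editor" (word 2).
It is linked across 2 clause boundaries (Ø → Ø).
It functions as the subject of "assumed", so the gap sits immediately after word 8 ("believed").
Base order: Every intern has suspected Dana believed which editor assumed Owen vanished.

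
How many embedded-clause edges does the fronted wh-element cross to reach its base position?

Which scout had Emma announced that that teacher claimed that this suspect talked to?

2

"which scout" is extracted from the PP object of "talked".
Boundaries crossed, outermost first: [that], [that] — 2 in total.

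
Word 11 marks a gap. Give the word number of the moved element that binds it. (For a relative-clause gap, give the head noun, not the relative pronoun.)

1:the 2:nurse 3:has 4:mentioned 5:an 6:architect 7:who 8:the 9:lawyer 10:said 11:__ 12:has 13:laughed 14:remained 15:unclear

6

The gap at 11 is the subject of "laughed", inside a relative clause.
The relative pronoun is "who" (word 7); it is bound by the head noun immediately before it.
Its filler is the head noun "architect", at word 6.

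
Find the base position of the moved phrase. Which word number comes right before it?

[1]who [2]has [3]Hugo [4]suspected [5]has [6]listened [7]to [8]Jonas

The displaced element is "who" (word 1).
It is linked across 1 clause boundary (Ø).
It functions as the subject of "listened", so the gap sits immediately after word 4 ("suspected").
Base order: Hugo has suspected that who has listened to Jonas.

4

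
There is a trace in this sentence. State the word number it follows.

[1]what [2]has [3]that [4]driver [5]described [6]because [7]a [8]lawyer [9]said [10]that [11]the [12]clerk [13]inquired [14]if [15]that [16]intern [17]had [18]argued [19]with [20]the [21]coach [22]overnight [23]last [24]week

5

The displaced element is "what" (word 1).
It functions as the direct object of "described", so the gap sits immediately after word 5 ("described").
Base order: That driver has described what because a lawyer said that the clerk inquired if that intern had argued with the coach overnight last week.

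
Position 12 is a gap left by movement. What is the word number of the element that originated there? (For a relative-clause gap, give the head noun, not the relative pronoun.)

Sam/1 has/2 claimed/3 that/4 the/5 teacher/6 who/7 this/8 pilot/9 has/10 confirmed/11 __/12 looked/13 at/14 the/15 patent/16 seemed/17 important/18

6

The gap at 12 is the subject of "looked", inside a relative clause.
The relative pronoun is "who" (word 7); it is bound by the head noun immediately before it.
Its filler is the head noun "teacher", at word 6.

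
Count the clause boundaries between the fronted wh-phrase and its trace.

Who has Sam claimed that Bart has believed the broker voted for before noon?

2

"who" is extracted from the PP object of "voted".
Boundaries crossed, outermost first: [that], [Ø] — 2 in total.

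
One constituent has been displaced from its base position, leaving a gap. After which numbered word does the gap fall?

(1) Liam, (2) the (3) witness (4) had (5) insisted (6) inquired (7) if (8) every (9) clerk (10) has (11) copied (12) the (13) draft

5

The displaced element is "Liam" (word 1).
It is linked across 1 clause boundary (Ø).
It functions as the subject of "inquired", so the gap sits immediately after word 5 ("insisted").
Base order: The witness had insisted that Liam inquired if every clerk has copied the draft.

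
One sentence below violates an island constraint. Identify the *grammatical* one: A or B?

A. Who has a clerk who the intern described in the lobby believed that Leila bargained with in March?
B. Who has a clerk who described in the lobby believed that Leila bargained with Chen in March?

In B, the wh-phrase is extracted from inside a complex-NP island (relative clause) (introduced by "who"), which blocks movement.
In A, the extraction path crosses only that-complement boundaries, which are transparent.
So A is grammatical.

A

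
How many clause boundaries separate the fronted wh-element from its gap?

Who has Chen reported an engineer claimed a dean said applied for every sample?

"who" is extracted from the subject of "applied".
Boundaries crossed, outermost first: [Ø], [Ø], [Ø] — 3 in total.

3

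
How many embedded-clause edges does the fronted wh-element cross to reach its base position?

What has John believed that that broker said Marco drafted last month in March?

2

"what" is extracted from the object of "drafted".
Boundaries crossed, outermost first: [that], [Ø] — 2 in total.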